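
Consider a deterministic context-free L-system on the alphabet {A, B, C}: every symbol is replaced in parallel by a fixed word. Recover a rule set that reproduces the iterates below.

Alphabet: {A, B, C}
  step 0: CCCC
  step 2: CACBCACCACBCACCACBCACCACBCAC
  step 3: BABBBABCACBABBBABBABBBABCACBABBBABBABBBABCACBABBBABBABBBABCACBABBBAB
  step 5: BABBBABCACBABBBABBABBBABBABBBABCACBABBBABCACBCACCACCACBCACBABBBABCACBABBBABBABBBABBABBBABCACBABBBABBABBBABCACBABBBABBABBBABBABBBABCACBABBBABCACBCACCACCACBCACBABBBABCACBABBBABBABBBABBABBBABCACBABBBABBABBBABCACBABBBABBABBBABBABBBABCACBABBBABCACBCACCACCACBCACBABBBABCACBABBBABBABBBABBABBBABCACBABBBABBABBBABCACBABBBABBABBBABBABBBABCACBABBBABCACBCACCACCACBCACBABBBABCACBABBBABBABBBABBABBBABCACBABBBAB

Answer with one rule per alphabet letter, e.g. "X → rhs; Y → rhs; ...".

  step 2 ⇒ step 3: CACBCACCACBCACCACBCACCACBCAC ⇒ BAB·B·BAB·CAC·BAB·B·BAB·BAB·B·BAB·CAC·BAB·B·BAB·BAB·B·BAB·CAC·BAB·B·BAB·BAB·B·BAB·CAC·BAB·B·BAB
    A ↦ B
    B ↦ CAC
    C ↦ BAB

A->B, B->CAC, C->BAB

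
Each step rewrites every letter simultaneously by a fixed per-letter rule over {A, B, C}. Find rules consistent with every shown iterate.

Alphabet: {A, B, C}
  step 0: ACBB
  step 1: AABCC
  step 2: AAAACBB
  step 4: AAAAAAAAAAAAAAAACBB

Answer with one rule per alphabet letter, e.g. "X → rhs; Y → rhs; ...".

A->AA, B->C, C->B

  step 1 ⇒ step 2: AABCC ⇒ AA·AA·C·B·B
    A ↦ AA
    B ↦ C
    C ↦ B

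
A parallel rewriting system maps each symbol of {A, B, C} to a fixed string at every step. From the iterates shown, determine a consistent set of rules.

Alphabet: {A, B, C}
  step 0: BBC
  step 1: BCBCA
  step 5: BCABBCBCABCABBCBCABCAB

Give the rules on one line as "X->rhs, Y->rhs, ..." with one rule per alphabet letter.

  step 0 ⇒ step 1: BBC ⇒ BC·BC·A
    B ↦ BC
    C ↦ A
    A ↦ B  (constrained at step 1)

A->B, B->BC, C->A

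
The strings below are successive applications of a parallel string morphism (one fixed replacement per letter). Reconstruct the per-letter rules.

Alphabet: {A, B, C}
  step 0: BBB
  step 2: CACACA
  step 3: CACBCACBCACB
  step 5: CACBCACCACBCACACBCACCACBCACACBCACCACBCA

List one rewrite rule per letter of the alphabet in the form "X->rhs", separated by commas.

A->CB, B->C, C->CA

  step 2 ⇒ step 3: CACACA ⇒ CA·CB·CA·CB·CA·CB
    A ↦ CB
    C ↦ CA
    B ↦ C  (constrained at step 0)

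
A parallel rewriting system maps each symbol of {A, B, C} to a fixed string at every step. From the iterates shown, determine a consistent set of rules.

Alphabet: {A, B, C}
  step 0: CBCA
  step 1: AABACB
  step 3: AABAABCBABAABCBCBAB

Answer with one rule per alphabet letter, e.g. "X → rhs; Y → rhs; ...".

  step 0 ⇒ step 1: CBCA ⇒ A·AB·A·CB
    A ↦ CB
    B ↦ AB
    C ↦ A

A->CB, B->AB, C->A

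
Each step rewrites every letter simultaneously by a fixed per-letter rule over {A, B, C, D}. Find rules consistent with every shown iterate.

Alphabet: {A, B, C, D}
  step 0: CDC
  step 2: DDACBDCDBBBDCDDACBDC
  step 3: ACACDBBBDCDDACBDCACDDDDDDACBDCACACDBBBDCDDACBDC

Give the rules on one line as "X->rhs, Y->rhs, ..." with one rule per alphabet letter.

  step 2 ⇒ step 3: DDACBDCDBBBDCDDACBDC ⇒ AC·AC·DBB·BDC·DD·AC·BDC·AC·DD·DD·DD·AC·BDC·AC·AC·DBB·BDC·DD·AC·BDC
    A ↦ DBB
    B ↦ DD
    C ↦ BDC
    D ↦ AC

A->DBB, B->DD, C->BDC, D->AC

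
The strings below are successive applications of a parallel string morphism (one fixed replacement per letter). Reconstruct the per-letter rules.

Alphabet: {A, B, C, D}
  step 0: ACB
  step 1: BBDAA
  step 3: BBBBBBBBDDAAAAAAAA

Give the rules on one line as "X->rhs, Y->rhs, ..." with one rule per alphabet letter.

A->BB, B->AA, C->D, D->CC

  step 0 ⇒ step 1: ACB ⇒ BB·D·AA
    A ↦ BB
    B ↦ AA
    C ↦ D
    D ↦ CC  (constrained at step 1)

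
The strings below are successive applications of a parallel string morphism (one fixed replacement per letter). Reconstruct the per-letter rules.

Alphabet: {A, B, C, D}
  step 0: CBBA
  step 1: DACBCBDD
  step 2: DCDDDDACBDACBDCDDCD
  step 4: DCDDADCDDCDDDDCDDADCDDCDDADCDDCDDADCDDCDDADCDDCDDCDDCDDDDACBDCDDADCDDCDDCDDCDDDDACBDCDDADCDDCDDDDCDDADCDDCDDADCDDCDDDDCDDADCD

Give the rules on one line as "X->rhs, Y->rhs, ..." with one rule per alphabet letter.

  step 1 ⇒ step 2: DACBCBDD ⇒ DCD·DD·DA·CB·DA·CB·DCD·DCD
    A ↦ DD
    B ↦ CB
    C ↦ DA
    D ↦ DCD

A->DD, B->CB, C->DA, D->DCD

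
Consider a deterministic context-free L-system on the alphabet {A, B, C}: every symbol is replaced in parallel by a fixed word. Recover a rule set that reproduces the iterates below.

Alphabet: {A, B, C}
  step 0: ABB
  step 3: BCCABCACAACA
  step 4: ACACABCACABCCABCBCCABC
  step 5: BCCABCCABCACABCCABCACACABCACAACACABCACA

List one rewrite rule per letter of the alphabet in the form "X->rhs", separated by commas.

  step 4 ⇒ step 5: ACACABCACABCCABCBCCABC ⇒ BC·CA·BC·CA·BC·A·CA·BC·CA·BC·A·CA·CA·BC·A·CA·A·CA·CA·BC·A·CA
    A ↦ BC
    B ↦ A
    C ↦ CA

A->BC, B->A, C->CA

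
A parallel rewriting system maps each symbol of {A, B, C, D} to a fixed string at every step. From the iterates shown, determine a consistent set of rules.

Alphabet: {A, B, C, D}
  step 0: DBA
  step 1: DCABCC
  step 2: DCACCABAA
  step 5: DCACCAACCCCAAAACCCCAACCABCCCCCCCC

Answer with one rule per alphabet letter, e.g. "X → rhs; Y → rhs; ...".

A->CC, B->AB, C->A, D->DC

  step 1 ⇒ step 2: DCABCC ⇒ DC·A·CC·AB·A·A
    A ↦ CC
    B ↦ AB
    C ↦ A
    D ↦ DC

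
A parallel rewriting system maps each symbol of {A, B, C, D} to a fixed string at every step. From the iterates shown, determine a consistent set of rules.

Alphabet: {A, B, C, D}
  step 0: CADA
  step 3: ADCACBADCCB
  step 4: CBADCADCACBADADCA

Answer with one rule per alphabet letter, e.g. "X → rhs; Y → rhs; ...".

A->C, B->CA, C->AD, D->B

  step 3 ⇒ step 4: ADCACBADCCB ⇒ C·B·AD·C·AD·CA·C·B·AD·AD·CA
    A ↦ C
    B ↦ CA
    C ↦ AD
    D ↦ B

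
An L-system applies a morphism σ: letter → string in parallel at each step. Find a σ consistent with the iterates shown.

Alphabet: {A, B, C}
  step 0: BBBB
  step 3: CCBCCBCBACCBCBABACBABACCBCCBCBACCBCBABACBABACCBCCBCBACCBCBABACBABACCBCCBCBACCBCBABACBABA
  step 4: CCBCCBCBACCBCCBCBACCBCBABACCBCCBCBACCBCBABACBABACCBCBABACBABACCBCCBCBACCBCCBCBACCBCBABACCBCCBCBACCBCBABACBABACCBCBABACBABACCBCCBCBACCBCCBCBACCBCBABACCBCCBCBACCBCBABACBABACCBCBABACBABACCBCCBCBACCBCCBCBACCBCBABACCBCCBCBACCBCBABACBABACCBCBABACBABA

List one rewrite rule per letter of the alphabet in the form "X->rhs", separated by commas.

A->BA, B->CBA, C->CCB

  step 3 ⇒ step 4: CCBCCBCBACCBCBABACBABACCBCCBCBACCBCBABACBABACCBCCBCBACCBCBABACBABACCBCCBCBACCBCBABACBABA ⇒ CCB·CCB·CBA·CCB·CCB·CBA·CCB·CBA·BA·CCB·CCB·CBA·CCB·CBA·BA·CBA·BA·CCB·CBA·BA·CBA·BA·CCB·CCB·CBA·CCB·CCB·CBA·CCB·CBA·BA·CCB·CCB·CBA·CCB·CBA·BA·CBA·BA·CCB·CBA·BA·CBA·BA·CCB·CCB·CBA·CCB·CCB·CBA·CCB·CBA·BA·CCB·CCB·CBA·CCB·CBA·BA·CBA·BA·CCB·CBA·BA·CBA·BA·CCB·CCB·CBA·CCB·CCB·CBA·CCB·CBA·BA·CCB·CCB·CBA·CCB·CBA·BA·CBA·BA·CCB·CBA·BA·CBA·BA
    A ↦ BA
    B ↦ CBA
    C ↦ CCB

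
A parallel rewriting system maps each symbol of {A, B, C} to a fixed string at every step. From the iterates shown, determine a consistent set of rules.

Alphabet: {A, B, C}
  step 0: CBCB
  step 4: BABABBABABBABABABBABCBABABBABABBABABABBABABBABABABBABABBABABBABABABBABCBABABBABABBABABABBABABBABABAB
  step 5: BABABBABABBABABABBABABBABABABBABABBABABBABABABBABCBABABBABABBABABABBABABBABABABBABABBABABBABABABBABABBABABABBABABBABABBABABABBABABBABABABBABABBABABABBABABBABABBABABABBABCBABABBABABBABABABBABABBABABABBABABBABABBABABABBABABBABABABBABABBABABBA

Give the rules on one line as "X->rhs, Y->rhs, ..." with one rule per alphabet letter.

  step 4 ⇒ step 5: BABABBABABBABABABBABCBABABBABABBABABABBABABBABABABBABABBABABBABABABBABCBABABBABABBABABABBABABBABABAB ⇒ BA·BAB·BA·BAB·BA·BA·BAB·BA·BAB·BA·BA·BAB·BA·BAB·BA·BAB·BA·BA·BAB·BA·BC·BA·BAB·BA·BAB·BA·BA·BAB·BA·BAB·BA·BA·BAB·BA·BAB·BA·BAB·BA·BA·BAB·BA·BAB·BA·BA·BAB·BA·BAB·BA·BAB·BA·BA·BAB·BA·BAB·BA·BA·BAB·BA·BAB·BA·BA·BAB·BA·BAB·BA·BAB·BA·BA·BAB·BA·BC·BA·BAB·BA·BAB·BA·BA·BAB·BA·BAB·BA·BA·BAB·BA·BAB·BA·BAB·BA·BA·BAB·BA·BAB·BA·BA·BAB·BA·BAB·BA·BAB·BA
    A ↦ BAB
    B ↦ BA
    C ↦ BC

A->BAB, B->BA, C->BC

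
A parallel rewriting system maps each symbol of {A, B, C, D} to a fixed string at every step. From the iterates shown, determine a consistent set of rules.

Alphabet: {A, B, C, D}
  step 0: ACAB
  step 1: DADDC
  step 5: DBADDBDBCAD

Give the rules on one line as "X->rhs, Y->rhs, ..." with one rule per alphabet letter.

A->D, B->C, C->AD, D->B

  step 0 ⇒ step 1: ACAB ⇒ D·AD·D·C
    A ↦ D
    B ↦ C
    C ↦ AD
    D ↦ B  (constrained at step 1)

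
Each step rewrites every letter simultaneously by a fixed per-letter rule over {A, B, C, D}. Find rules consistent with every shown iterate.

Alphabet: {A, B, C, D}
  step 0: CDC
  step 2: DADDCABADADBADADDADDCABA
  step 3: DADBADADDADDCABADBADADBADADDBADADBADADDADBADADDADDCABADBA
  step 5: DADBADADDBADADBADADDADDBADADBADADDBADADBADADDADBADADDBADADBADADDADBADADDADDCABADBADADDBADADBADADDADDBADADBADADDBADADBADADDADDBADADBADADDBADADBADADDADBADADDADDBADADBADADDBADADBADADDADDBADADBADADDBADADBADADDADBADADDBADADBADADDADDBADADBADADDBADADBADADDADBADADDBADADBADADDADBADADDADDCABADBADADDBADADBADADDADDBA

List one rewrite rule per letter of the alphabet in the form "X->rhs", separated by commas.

A->BA, B->D, C->DCA, D->DAD

  step 2 ⇒ step 3: DADDCABADADBADADDADDCABA ⇒ DAD·BA·DAD·DAD·DCA·BA·D·BA·DAD·BA·DAD·D·BA·DAD·BA·DAD·DAD·BA·DAD·DAD·DCA·BA·D·BA
    A ↦ BA
    B ↦ D
    C ↦ DCA
    D ↦ DAD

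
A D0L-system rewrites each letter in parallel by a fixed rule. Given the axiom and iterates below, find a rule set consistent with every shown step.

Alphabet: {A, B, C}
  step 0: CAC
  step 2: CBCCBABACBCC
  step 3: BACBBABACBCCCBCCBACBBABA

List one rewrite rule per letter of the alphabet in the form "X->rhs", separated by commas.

A->CC, B->CB, C->BA

  step 2 ⇒ step 3: CBCCBABACBCC ⇒ BA·CB·BA·BA·CB·CC·CB·CC·BA·CB·BA·BA
    A ↦ CC
    B ↦ CB
    C ↦ BA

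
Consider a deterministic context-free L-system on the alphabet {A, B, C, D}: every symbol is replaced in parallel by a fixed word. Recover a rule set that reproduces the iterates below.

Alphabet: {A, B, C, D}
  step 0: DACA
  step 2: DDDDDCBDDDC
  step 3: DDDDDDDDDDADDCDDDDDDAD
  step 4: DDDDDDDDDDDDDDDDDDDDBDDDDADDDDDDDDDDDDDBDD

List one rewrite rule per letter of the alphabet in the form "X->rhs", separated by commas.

A->B, B->DC, C->AD, D->DD

  step 3 ⇒ step 4: DDDDDDDDDDADDCDDDDDDAD ⇒ DD·DD·DD·DD·DD·DD·DD·DD·DD·DD·B·DD·DD·AD·DD·DD·DD·DD·DD·DD·B·DD
    A ↦ B
    C ↦ AD
    D ↦ DD
  step 2 ⇒ step 3: DDDDDCBDDDC ⇒ DD·DD·DD·DD·DD·AD·DC·DD·DD·DD·AD
    B ↦ DC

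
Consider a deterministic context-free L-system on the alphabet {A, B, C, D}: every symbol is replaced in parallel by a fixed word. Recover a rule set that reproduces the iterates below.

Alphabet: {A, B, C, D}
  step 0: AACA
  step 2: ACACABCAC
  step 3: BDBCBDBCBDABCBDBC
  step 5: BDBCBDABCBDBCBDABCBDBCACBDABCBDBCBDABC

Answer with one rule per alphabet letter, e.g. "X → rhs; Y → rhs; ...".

  step 2 ⇒ step 3: ACACABCAC ⇒ BD·BC·BD·BC·BD·A·BC·BD·BC
    A ↦ BD
    B ↦ A
    C ↦ BC
    D ↦ C  (constrained at step 3)

A->BD, B->A, C->BC, D->C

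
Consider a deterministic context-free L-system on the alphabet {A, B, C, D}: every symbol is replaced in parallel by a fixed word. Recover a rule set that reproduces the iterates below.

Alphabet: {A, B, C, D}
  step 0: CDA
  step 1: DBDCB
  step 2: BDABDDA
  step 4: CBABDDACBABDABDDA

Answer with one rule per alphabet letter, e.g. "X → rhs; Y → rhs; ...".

A->CB, B->A, C->D, D->BD

  step 1 ⇒ step 2: DBDCB ⇒ BD·A·BD·D·A
    B ↦ A
    C ↦ D
    D ↦ BD
  step 0 ⇒ step 1: CDA ⇒ D·BD·CB
    A ↦ CB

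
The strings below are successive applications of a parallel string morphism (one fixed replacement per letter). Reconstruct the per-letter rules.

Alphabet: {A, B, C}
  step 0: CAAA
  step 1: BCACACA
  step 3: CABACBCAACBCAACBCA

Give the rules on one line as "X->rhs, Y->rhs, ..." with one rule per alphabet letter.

  step 0 ⇒ step 1: CAAA ⇒ B·CA·CA·CA
    A ↦ CA
    C ↦ B
    B ↦ AC  (constrained at step 1)

A->CA, B->AC, C->B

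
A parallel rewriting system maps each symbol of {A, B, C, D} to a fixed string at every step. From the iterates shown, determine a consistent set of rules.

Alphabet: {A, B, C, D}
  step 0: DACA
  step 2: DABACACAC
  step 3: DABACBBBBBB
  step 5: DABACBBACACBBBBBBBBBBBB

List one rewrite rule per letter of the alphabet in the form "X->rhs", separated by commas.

  step 2 ⇒ step 3: DABACACAC ⇒ DA·B·AC·B·B·B·B·B·B
    A ↦ B
    B ↦ AC
    C ↦ B
    D ↦ DA

A->B, B->AC, C->B, D->DA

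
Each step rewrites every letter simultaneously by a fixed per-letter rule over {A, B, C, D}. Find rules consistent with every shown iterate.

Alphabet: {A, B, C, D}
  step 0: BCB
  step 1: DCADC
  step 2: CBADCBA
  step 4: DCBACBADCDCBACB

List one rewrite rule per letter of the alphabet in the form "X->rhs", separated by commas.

  step 1 ⇒ step 2: DCADC ⇒ CB·A·D·CB·A
    A ↦ D
    C ↦ A
    D ↦ CB
  step 0 ⇒ step 1: BCB ⇒ DC·A·DC
    B ↦ DC

A->D, B->DC, C->A, D->CB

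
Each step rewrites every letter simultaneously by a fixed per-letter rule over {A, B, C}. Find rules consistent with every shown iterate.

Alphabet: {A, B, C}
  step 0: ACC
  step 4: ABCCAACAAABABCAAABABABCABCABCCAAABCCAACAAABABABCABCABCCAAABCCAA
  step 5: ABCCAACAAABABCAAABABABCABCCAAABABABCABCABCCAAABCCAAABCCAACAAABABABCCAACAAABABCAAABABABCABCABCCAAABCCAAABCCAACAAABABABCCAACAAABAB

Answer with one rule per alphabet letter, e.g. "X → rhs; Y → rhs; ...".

A->AB, B->C, C->CAA

  step 4 ⇒ step 5: ABCCAACAAABABCAAABABABCABCABCCAAABCCAACAAABABABCABCABCCAAABCCAA ⇒ AB·C·CAA·CAA·AB·AB·CAA·AB·AB·AB·C·AB·C·CAA·AB·AB·AB·C·AB·C·AB·C·CAA·AB·C·CAA·AB·C·CAA·CAA·AB·AB·AB·C·CAA·CAA·AB·AB·CAA·AB·AB·AB·C·AB·C·AB·C·CAA·AB·C·CAA·AB·C·CAA·CAA·AB·AB·AB·C·CAA·CAA·AB·AB
    A ↦ AB
    B ↦ C
    C ↦ CAA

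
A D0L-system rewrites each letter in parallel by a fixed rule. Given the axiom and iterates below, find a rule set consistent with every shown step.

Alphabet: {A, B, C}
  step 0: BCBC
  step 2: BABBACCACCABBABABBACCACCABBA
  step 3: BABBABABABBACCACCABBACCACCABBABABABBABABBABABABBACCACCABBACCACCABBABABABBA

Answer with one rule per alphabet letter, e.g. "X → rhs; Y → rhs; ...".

A->BBA, B->BA, C->CCA

  step 2 ⇒ step 3: BABBACCACCABBABABBACCACCABBA ⇒ BA·BBA·BA·BA·BBA·CCA·CCA·BBA·CCA·CCA·BBA·BA·BA·BBA·BA·BBA·BA·BA·BBA·CCA·CCA·BBA·CCA·CCA·BBA·BA·BA·BBA
    A ↦ BBA
    B ↦ BA
    C ↦ CCA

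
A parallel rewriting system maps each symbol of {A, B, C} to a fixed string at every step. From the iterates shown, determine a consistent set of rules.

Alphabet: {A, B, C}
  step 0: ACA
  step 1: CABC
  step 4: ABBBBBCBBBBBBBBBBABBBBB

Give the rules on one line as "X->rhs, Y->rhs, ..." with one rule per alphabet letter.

  step 0 ⇒ step 1: ACA ⇒ C·AB·C
    A ↦ C
    C ↦ AB
    B ↦ BB  (constrained at step 1)

A->C, B->BB, C->AB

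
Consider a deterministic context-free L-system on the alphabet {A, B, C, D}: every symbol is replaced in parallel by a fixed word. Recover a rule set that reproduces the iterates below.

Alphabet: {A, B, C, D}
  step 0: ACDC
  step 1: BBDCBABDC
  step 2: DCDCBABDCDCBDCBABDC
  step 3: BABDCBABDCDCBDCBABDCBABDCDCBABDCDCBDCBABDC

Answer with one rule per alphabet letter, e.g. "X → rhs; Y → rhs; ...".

A->B, B->DC, C->BDC, D->BA

  step 2 ⇒ step 3: DCDCBABDCDCBDCBABDC ⇒ BA·BDC·BA·BDC·DC·B·DC·BA·BDC·BA·BDC·DC·BA·BDC·DC·B·DC·BA·BDC
    A ↦ B
    B ↦ DC
    C ↦ BDC
    D ↦ BA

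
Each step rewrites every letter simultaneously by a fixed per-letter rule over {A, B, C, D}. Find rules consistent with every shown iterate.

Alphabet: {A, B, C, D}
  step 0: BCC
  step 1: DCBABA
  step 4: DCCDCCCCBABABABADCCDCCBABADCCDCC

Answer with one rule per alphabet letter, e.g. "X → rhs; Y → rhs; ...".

A->C, B->DC, C->BA, D->CC

  step 0 ⇒ step 1: BCC ⇒ DC·BA·BA
    B ↦ DC
    C ↦ BA
    A ↦ C  (constrained at step 1)
    D ↦ CC  (constrained at step 1)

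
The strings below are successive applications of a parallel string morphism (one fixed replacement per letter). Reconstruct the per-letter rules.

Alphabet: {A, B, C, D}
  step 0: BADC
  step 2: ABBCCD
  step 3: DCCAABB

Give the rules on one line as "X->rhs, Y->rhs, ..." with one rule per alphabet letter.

A->D, B->C, C->A, D->BB

  step 2 ⇒ step 3: ABBCCD ⇒ D·C·C·A·A·BB
    A ↦ D
    B ↦ C
    C ↦ A
    D ↦ BB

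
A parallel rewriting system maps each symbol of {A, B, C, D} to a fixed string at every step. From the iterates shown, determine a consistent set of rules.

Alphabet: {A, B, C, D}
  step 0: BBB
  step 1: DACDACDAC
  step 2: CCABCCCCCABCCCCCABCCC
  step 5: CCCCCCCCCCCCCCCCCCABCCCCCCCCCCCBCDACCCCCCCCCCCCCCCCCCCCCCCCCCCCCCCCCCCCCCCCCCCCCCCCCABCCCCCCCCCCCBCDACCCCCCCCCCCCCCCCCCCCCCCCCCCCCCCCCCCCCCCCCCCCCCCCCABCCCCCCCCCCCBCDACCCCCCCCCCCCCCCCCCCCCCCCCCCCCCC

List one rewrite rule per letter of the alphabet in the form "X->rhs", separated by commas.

A->BC, B->DAC, C->CC, D->CCA

  step 1 ⇒ step 2: DACDACDAC ⇒ CCA·BC·CC·CCA·BC·CC·CCA·BC·CC
    A ↦ BC
    C ↦ CC
    D ↦ CCA
  step 0 ⇒ step 1: BBB ⇒ DAC·DAC·DAC
    B ↦ DAC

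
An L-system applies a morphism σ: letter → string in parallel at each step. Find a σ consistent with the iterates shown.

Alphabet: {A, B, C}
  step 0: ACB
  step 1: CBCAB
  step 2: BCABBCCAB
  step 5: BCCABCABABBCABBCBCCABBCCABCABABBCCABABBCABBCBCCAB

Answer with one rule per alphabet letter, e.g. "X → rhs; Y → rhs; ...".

  step 1 ⇒ step 2: CBCAB ⇒ BC·AB·BC·C·AB
    A ↦ C
    B ↦ AB
    C ↦ BC

A->C, B->AB, C->BC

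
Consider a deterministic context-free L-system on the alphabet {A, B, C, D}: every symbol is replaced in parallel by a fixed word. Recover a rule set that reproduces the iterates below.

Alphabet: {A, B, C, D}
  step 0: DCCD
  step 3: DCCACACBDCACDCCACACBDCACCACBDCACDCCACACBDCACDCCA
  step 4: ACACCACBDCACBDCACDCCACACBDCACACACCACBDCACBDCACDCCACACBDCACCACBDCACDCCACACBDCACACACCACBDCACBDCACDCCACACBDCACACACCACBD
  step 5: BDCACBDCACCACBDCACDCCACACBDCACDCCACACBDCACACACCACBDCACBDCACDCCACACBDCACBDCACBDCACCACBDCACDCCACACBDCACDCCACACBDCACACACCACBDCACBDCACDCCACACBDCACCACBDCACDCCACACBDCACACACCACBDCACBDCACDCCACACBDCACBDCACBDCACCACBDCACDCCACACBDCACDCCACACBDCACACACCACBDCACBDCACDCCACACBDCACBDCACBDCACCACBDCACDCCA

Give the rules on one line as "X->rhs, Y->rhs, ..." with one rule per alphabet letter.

A->BD, B->DCC, C->CAC, D->A

  step 4 ⇒ step 5: ACACCACBDCACBDCACDCCACACBDCACACACCACBDCACBDCACDCCACACBDCACCACBDCACDCCACACBDCACACACCACBDCACBDCACDCCACACBDCACACACCACBD ⇒ BD·CAC·BD·CAC·CAC·BD·CAC·DCC·A·CAC·BD·CAC·DCC·A·CAC·BD·CAC·A·CAC·CAC·BD·CAC·BD·CAC·DCC·A·CAC·BD·CAC·BD·CAC·BD·CAC·CAC·BD·CAC·DCC·A·CAC·BD·CAC·DCC·A·CAC·BD·CAC·A·CAC·CAC·BD·CAC·BD·CAC·DCC·A·CAC·BD·CAC·CAC·BD·CAC·DCC·A·CAC·BD·CAC·A·CAC·CAC·BD·CAC·BD·CAC·DCC·A·CAC·BD·CAC·BD·CAC·BD·CAC·CAC·BD·CAC·DCC·A·CAC·BD·CAC·DCC·A·CAC·BD·CAC·A·CAC·CAC·BD·CAC·BD·CAC·DCC·A·CAC·BD·CAC·BD·CAC·BD·CAC·CAC·BD·CAC·DCC·A
    A ↦ BD
    B ↦ DCC
    C ↦ CAC
    D ↦ A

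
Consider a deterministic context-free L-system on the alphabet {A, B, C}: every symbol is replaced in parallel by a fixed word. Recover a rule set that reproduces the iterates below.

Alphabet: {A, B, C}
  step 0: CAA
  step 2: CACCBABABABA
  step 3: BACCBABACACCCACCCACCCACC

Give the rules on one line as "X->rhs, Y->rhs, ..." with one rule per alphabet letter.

  step 2 ⇒ step 3: CACCBABABABA ⇒ BA·CC·BA·BA·CA·CC·CA·CC·CA·CC·CA·CC
    A ↦ CC
    B ↦ CA
    C ↦ BA

A->CC, B->CA, C->BA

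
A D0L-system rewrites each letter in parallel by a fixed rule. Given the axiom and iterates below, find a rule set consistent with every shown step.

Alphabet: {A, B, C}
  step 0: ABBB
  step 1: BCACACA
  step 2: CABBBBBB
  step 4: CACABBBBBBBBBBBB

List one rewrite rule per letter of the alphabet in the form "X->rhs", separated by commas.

A->B, B->CA, C->B

  step 1 ⇒ step 2: BCACACA ⇒ CA·B·B·B·B·B·B
    A ↦ B
    B ↦ CA
    C ↦ B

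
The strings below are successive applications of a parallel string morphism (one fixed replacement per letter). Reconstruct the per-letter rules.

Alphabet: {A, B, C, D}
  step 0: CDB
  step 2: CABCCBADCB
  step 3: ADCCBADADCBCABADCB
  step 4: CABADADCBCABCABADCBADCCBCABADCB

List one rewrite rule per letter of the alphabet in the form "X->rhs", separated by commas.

A->C, B->CB, C->AD, D->AB

  step 3 ⇒ step 4: ADCCBADADCBCABADCB ⇒ C·AB·AD·AD·CB·C·AB·C·AB·AD·CB·AD·C·CB·C·AB·AD·CB
    A ↦ C
    B ↦ CB
    C ↦ AD
    D ↦ AB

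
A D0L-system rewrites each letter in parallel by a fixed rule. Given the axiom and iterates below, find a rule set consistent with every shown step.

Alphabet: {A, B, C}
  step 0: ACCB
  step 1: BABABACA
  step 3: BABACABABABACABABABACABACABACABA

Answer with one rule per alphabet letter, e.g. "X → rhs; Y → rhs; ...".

  step 0 ⇒ step 1: ACCB ⇒ BA·BA·BA·CA
    A ↦ BA
    B ↦ CA
    C ↦ BA

A->BA, B->CA, C->BA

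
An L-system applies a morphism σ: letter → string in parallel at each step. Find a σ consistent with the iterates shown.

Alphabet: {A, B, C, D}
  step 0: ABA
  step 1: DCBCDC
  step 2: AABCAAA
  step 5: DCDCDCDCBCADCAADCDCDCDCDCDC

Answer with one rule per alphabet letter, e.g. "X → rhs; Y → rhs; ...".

A->DC, B->BC, C->A, D->A

  step 1 ⇒ step 2: DCBCDC ⇒ A·A·BC·A·A·A
    B ↦ BC
    C ↦ A
    D ↦ A
  step 0 ⇒ step 1: ABA ⇒ DC·BC·DC
    A ↦ DC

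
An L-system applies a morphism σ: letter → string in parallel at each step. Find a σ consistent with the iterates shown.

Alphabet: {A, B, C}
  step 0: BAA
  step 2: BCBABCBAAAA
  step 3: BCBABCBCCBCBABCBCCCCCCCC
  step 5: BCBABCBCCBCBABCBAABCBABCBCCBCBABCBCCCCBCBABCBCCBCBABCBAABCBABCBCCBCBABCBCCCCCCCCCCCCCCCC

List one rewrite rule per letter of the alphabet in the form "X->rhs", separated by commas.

  step 2 ⇒ step 3: BCBABCBAAAA ⇒ BCB·A·BCB·CC·BCB·A·BCB·CC·CC·CC·CC
    A ↦ CC
    B ↦ BCB
    C ↦ A

A->CC, B->BCB, C->A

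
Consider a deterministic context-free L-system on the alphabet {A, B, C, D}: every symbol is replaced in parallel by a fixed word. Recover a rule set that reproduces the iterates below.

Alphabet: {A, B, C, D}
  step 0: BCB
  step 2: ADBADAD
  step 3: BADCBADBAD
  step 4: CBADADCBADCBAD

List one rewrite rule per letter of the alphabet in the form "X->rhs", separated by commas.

A->B, B->C, C->AD, D->AD

  step 3 ⇒ step 4: BADCBADBAD ⇒ C·B·AD·AD·C·B·AD·C·B·AD
    A ↦ B
    B ↦ C
    C ↦ AD
    D ↦ AD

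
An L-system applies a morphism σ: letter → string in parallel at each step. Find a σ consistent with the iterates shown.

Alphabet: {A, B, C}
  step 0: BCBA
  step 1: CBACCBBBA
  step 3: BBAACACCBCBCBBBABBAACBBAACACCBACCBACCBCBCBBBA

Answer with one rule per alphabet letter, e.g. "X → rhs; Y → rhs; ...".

A->BBA, B->CB, C->AC

  step 0 ⇒ step 1: BCBA ⇒ CB·AC·CB·BBA
    A ↦ BBA
    B ↦ CB
    C ↦ AC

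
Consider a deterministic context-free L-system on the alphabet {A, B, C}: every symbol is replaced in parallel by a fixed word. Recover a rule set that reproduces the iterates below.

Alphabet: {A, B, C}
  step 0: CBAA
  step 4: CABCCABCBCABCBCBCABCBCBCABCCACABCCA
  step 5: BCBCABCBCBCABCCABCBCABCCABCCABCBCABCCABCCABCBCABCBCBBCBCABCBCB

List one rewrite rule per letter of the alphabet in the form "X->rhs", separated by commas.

A->B, B->CA, C->BC

  step 4 ⇒ step 5: CABCCABCBCABCBCBCABCBCBCABCCACABCCA ⇒ BC·B·CA·BC·BC·B·CA·BC·CA·BC·B·CA·BC·CA·BC·CA·BC·B·CA·BC·CA·BC·CA·BC·B·CA·BC·BC·B·BC·B·CA·BC·BC·B
    A ↦ B
    B ↦ CA
    C ↦ BC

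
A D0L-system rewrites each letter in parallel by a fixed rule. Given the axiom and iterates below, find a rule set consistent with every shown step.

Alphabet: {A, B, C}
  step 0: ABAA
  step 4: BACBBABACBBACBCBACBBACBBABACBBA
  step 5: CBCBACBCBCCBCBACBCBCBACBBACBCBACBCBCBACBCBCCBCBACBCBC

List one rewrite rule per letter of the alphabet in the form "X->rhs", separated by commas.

A->C, B->CB, C->BA

  step 4 ⇒ step 5: BACBBABACBBACBCBACBBACBBABACBBA ⇒ CB·C·BA·CB·CB·C·CB·C·BA·CB·CB·C·BA·CB·BA·CB·C·BA·CB·CB·C·BA·CB·CB·C·CB·C·BA·CB·CB·C
    A ↦ C
    B ↦ CB
    C ↦ BA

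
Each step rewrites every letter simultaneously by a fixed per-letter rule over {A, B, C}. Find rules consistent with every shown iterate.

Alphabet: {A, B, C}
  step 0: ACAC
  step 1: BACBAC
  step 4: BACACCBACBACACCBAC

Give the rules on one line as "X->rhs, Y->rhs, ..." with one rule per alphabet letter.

A->B, B->C, C->AC

  step 0 ⇒ step 1: ACAC ⇒ B·AC·B·AC
    A ↦ B
    C ↦ AC
    B ↦ C  (constrained at step 1)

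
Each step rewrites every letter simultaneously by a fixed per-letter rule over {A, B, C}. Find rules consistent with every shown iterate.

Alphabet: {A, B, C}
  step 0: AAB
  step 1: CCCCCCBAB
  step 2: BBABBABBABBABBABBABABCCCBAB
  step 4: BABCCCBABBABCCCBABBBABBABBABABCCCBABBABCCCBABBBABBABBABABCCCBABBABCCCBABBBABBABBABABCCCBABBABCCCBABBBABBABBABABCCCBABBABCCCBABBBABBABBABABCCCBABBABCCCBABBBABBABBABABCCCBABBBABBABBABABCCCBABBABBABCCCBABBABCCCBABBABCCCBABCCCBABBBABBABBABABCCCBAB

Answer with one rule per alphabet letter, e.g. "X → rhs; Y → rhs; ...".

A->CCC, B->BAB, C->BBA

  step 1 ⇒ step 2: CCCCCCBAB ⇒ BBA·BBA·BBA·BBA·BBA·BBA·BAB·CCC·BAB
    A ↦ CCC
    B ↦ BAB
    C ↦ BBA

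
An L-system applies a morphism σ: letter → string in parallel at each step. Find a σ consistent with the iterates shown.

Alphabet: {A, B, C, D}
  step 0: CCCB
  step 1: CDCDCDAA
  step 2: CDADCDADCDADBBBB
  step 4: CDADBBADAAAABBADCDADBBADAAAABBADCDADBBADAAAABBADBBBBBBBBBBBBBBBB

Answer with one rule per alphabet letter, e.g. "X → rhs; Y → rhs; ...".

A->BB, B->AA, C->CD, D->AD

  step 1 ⇒ step 2: CDCDCDAA ⇒ CD·AD·CD·AD·CD·AD·BB·BB
    A ↦ BB
    C ↦ CD
    D ↦ AD
  step 0 ⇒ step 1: CCCB ⇒ CD·CD·CD·AA
    B ↦ AA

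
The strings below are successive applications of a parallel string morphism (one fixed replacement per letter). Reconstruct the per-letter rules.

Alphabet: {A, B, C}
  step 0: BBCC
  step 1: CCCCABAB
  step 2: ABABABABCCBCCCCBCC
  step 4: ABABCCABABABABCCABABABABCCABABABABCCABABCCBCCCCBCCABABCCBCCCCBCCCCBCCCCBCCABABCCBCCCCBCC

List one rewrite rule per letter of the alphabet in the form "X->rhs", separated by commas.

  step 1 ⇒ step 2: CCCCABAB ⇒ AB·AB·AB·AB·CCB·CC·CCB·CC
    A ↦ CCB
    B ↦ CC
    C ↦ AB

A->CCB, B->CC, C->AB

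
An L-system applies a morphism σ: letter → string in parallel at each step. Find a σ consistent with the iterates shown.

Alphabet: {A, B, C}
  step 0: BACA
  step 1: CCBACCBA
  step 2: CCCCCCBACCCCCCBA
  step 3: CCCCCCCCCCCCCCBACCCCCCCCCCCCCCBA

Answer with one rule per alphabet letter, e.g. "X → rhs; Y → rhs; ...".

A->BA, B->CC, C->CC

  step 2 ⇒ step 3: CCCCCCBACCCCCCBA ⇒ CC·CC·CC·CC·CC·CC·CC·BA·CC·CC·CC·CC·CC·CC·CC·BA
    A ↦ BA
    B ↦ CC
    C ↦ CC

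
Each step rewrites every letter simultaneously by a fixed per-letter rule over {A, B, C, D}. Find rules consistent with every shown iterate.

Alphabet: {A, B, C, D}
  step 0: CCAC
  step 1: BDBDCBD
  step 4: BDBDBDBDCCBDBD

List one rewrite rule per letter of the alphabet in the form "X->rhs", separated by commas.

  step 0 ⇒ step 1: CCAC ⇒ BD·BD·C·BD
    A ↦ C
    C ↦ BD
    B ↦ A  (constrained at step 1)
    D ↦ A  (constrained at step 1)

A->C, B->A, C->BD, D->A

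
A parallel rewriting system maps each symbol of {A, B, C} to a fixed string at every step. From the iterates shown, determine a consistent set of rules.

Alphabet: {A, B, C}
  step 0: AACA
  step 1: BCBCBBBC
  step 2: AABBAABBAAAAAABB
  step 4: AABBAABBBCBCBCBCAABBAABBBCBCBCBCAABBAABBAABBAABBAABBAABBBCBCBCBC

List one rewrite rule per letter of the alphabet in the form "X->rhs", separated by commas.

  step 1 ⇒ step 2: BCBCBBBC ⇒ AA·BB·AA·BB·AA·AA·AA·BB
    B ↦ AA
    C ↦ BB
  step 0 ⇒ step 1: AACA ⇒ BC·BC·BB·BC
    A ↦ BC

A->BC, B->AA, C->BB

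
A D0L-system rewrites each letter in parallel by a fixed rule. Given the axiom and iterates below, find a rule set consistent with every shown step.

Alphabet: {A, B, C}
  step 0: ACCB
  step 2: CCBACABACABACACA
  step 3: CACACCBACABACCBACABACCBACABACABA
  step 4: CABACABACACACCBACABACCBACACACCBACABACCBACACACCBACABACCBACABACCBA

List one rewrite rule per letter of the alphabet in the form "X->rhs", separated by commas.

A->BA, B->CC, C->CA

  step 3 ⇒ step 4: CACACCBACABACCBACABACCBACABACABA ⇒ CA·BA·CA·BA·CA·CA·CC·BA·CA·BA·CC·BA·CA·CA·CC·BA·CA·BA·CC·BA·CA·CA·CC·BA·CA·BA·CC·BA·CA·BA·CC·BA
    A ↦ BA
    B ↦ CC
    C ↦ CA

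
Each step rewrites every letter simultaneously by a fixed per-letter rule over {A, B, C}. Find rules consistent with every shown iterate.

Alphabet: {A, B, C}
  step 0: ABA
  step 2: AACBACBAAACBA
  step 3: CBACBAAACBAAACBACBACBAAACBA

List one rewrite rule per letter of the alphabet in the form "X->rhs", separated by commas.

  step 2 ⇒ step 3: AACBACBAAACBA ⇒ CBA·CBA·A·A·CBA·A·A·CBA·CBA·CBA·A·A·CBA
    A ↦ CBA
    B ↦ A
    C ↦ A

A->CBA, B->A, C->A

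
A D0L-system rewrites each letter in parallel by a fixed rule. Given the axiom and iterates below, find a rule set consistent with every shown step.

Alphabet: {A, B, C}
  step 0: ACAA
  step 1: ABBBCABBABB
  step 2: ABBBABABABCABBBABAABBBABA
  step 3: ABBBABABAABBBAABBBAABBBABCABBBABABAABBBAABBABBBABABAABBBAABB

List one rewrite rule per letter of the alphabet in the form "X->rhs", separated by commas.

  step 2 ⇒ step 3: ABBBABABABCABBBABAABBBABA ⇒ ABB·BA·BA·BA·ABB·BA·ABB·BA·ABB·BA·BC·ABB·BA·BA·BA·ABB·BA·ABB·ABB·BA·BA·BA·ABB·BA·ABB
    A ↦ ABB
    B ↦ BA
    C ↦ BC

A->ABB, B->BA, C->BC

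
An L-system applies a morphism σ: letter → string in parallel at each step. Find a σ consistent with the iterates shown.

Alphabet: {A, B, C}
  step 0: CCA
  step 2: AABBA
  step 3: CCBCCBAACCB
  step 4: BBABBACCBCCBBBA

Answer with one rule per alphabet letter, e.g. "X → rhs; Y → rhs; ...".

  step 3 ⇒ step 4: CCBCCBAACCB ⇒ B·B·A·B·B·A·CCB·CCB·B·B·A
    A ↦ CCB
    B ↦ A
    C ↦ B

A->CCB, B->A, C->B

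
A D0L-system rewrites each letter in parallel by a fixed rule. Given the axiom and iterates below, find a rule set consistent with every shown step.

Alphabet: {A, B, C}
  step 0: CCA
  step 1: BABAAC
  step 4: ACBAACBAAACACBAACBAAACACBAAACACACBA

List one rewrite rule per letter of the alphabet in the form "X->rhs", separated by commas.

A->AC, B->A, C->BA

  step 0 ⇒ step 1: CCA ⇒ BA·BA·AC
    A ↦ AC
    C ↦ BA
    B ↦ A  (constrained at step 1)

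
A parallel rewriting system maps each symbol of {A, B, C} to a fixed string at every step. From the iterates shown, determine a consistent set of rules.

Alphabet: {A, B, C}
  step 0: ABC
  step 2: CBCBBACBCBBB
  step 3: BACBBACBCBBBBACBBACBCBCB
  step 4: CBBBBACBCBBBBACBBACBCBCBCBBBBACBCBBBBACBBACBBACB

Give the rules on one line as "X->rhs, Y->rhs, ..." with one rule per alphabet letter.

  step 3 ⇒ step 4: BACBBACBCBBBBACBBACBCBCB ⇒ CB·BB·BA·CB·CB·BB·BA·CB·BA·CB·CB·CB·CB·BB·BA·CB·CB·BB·BA·CB·BA·CB·BA·CB
    A ↦ BB
    B ↦ CB
    C ↦ BA

A->BB, B->CB, C->BA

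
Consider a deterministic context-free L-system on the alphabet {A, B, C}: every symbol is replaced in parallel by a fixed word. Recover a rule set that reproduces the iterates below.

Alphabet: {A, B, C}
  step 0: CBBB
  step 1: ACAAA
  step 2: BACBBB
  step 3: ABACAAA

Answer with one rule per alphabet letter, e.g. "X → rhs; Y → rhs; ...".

  step 2 ⇒ step 3: BACBBB ⇒ A·B·AC·A·A·A
    A ↦ B
    B ↦ A
    C ↦ AC

A->B, B->A, C->AC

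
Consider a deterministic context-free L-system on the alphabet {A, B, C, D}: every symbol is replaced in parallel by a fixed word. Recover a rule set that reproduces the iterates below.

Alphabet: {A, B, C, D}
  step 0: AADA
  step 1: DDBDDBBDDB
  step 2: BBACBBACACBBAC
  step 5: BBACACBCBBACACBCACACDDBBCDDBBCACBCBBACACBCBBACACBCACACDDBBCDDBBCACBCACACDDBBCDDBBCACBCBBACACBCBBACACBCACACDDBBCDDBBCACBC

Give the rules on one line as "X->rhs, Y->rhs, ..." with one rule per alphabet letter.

A->DDB, B->AC, C->BC, D->B

  step 1 ⇒ step 2: DDBDDBBDDB ⇒ B·B·AC·B·B·AC·AC·B·B·AC
    B ↦ AC
    D ↦ B
  step 0 ⇒ step 1: AADA ⇒ DDB·DDB·B·DDB
    A ↦ DDB
    C ↦ BC  (constrained at step 2)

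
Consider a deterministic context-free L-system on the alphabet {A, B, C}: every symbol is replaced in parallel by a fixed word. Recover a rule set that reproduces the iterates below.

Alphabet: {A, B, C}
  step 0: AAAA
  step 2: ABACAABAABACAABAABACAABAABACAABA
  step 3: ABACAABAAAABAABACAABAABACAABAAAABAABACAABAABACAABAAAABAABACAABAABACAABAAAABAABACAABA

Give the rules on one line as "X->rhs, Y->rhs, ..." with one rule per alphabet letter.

A->ABA, B->CA, C->AA

  step 2 ⇒ step 3: ABACAABAABACAABAABACAABAABACAABA ⇒ ABA·CA·ABA·AA·ABA·ABA·CA·ABA·ABA·CA·ABA·AA·ABA·ABA·CA·ABA·ABA·CA·ABA·AA·ABA·ABA·CA·ABA·ABA·CA·ABA·AA·ABA·ABA·CA·ABA
    A ↦ ABA
    B ↦ CA
    C ↦ AA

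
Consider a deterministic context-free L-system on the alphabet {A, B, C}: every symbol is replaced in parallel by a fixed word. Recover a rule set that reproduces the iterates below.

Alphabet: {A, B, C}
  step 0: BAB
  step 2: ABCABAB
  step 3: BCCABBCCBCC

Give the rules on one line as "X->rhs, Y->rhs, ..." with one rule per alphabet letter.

  step 2 ⇒ step 3: ABCABAB ⇒ BC·C·AB·BC·C·BC·C
    A ↦ BC
    B ↦ C
    C ↦ AB

A->BC, B->C, C->AB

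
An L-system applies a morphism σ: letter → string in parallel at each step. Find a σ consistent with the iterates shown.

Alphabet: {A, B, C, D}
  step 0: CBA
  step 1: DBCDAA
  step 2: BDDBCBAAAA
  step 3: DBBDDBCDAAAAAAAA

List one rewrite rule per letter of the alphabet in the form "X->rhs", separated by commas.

  step 2 ⇒ step 3: BDDBCBAAAA ⇒ D·B·B·D·DBC·D·AA·AA·AA·AA
    A ↦ AA
    B ↦ D
    C ↦ DBC
    D ↦ B

A->AA, B->D, C->DBC, D->B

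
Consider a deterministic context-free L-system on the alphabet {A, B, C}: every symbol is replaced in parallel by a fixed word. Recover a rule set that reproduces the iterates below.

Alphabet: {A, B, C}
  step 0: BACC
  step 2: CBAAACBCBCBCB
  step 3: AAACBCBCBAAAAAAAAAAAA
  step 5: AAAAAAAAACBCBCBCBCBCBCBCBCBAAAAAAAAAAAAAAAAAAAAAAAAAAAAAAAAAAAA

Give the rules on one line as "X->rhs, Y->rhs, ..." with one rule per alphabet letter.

A->CB, B->A, C->AA

  step 2 ⇒ step 3: CBAAACBCBCBCB ⇒ AA·A·CB·CB·CB·AA·A·AA·A·AA·A·AA·A
    A ↦ CB
    B ↦ A
    C ↦ AA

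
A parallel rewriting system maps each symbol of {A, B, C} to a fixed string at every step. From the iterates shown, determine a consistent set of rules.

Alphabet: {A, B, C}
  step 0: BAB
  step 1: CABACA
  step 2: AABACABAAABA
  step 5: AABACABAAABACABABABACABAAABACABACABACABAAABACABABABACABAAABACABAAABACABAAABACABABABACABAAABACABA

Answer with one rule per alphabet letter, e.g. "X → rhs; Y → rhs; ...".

A->BA, B->CA, C->AA

  step 1 ⇒ step 2: CABACA ⇒ AA·BA·CA·BA·AA·BA
    A ↦ BA
    B ↦ CA
    C ↦ AA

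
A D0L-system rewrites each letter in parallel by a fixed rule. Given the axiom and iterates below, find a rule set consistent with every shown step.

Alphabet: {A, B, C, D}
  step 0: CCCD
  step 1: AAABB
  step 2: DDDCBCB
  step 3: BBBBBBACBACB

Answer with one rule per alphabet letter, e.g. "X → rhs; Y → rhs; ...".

  step 2 ⇒ step 3: DDDCBCB ⇒ BB·BB·BB·A·CB·A·CB
    B ↦ CB
    C ↦ A
    D ↦ BB
  step 1 ⇒ step 2: AAABB ⇒ D·D·D·CB·CB
    A ↦ D

A->D, B->CB, C->A, D->BB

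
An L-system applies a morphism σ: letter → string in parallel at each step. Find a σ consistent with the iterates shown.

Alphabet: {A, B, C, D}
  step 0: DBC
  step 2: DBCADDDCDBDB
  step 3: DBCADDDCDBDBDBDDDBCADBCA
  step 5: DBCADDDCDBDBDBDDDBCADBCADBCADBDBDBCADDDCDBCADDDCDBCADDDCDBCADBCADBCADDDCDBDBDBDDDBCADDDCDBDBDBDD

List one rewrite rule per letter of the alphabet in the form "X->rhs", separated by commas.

  step 2 ⇒ step 3: DBCADDDCDBDB ⇒ DB·CA·DD·DC·DB·DB·DB·DD·DB·CA·DB·CA
    A ↦ DC
    B ↦ CA
    C ↦ DD
    D ↦ DB

A->DC, B->CA, C->DD, D->DB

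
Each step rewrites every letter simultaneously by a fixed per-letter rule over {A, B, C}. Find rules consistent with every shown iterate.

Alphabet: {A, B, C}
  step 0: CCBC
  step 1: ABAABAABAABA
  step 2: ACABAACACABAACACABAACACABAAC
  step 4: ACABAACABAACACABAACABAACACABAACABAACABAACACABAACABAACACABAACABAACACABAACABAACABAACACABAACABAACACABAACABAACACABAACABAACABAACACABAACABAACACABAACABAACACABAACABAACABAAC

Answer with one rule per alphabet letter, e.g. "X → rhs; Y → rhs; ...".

A->AC, B->ABA, C->ABA

  step 1 ⇒ step 2: ABAABAABAABA ⇒ AC·ABA·AC·AC·ABA·AC·AC·ABA·AC·AC·ABA·AC
    A ↦ AC
    B ↦ ABA
  step 0 ⇒ step 1: CCBC ⇒ ABA·ABA·ABA·ABA
    C ↦ ABA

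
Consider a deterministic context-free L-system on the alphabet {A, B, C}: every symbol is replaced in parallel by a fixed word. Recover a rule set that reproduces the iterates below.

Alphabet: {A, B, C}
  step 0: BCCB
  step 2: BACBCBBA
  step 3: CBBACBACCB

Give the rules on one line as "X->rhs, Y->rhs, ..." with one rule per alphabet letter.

A->B, B->C, C->BA

  step 2 ⇒ step 3: BACBCBBA ⇒ C·B·BA·C·BA·C·C·B
    A ↦ B
    B ↦ C
    C ↦ BA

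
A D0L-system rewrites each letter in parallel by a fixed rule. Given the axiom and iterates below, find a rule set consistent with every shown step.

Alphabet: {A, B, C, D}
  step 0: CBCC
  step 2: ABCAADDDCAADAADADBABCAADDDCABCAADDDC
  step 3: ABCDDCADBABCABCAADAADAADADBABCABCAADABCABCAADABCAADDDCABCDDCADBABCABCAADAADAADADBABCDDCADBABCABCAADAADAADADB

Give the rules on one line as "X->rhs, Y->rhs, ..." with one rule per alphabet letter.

  step 2 ⇒ step 3: ABCAADDDCAADAADADBABCAADDDCABCAADDDC ⇒ ABC·DDC·ADB·ABC·ABC·AAD·AAD·AAD·ADB·ABC·ABC·AAD·ABC·ABC·AAD·ABC·AAD·DDC·ABC·DDC·ADB·ABC·ABC·AAD·AAD·AAD·ADB·ABC·DDC·ADB·ABC·ABC·AAD·AAD·AAD·ADB
    A ↦ ABC
    B ↦ DDC
    C ↦ ADB
    D ↦ AAD

A->ABC, B->DDC, C->ADB, D->AAD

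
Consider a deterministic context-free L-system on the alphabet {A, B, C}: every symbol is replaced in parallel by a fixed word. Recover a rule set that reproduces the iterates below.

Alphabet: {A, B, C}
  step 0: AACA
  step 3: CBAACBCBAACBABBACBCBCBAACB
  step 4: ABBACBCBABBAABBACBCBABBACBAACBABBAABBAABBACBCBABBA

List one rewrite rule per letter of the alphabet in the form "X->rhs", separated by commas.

A->CB, B->A, C->ABB

  step 3 ⇒ step 4: CBAACBCBAACBABBACBCBCBAACB ⇒ ABB·A·CB·CB·ABB·A·ABB·A·CB·CB·ABB·A·CB·A·A·CB·ABB·A·ABB·A·ABB·A·CB·CB·ABB·A
    A ↦ CB
    B ↦ A
    C ↦ ABB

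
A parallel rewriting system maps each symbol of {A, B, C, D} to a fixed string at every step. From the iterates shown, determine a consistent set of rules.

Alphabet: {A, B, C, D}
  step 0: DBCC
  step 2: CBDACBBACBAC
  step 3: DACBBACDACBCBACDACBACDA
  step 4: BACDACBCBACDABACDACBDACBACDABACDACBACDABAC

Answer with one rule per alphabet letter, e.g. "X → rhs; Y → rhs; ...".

  step 3 ⇒ step 4: DACBBACDACBCBACDACBACDA ⇒ B·AC·DA·CB·CB·AC·DA·B·AC·DA·CB·DA·CB·AC·DA·B·AC·DA·CB·AC·DA·B·AC
    A ↦ AC
    B ↦ CB
    C ↦ DA
    D ↦ B

A->AC, B->CB, C->DA, D->B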